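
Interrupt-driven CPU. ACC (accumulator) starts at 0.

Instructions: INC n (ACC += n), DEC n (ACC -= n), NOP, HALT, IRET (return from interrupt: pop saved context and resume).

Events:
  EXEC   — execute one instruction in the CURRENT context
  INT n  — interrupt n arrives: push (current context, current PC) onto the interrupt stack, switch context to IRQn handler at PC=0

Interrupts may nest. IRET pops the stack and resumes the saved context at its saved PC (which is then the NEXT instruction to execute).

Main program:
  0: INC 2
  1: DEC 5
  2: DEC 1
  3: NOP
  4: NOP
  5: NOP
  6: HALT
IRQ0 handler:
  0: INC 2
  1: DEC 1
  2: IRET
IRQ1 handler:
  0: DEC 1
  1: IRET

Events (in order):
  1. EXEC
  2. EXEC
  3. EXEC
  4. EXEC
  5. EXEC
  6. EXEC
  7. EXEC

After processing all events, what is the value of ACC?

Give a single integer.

Answer: -4

Derivation:
Event 1 (EXEC): [MAIN] PC=0: INC 2 -> ACC=2
Event 2 (EXEC): [MAIN] PC=1: DEC 5 -> ACC=-3
Event 3 (EXEC): [MAIN] PC=2: DEC 1 -> ACC=-4
Event 4 (EXEC): [MAIN] PC=3: NOP
Event 5 (EXEC): [MAIN] PC=4: NOP
Event 6 (EXEC): [MAIN] PC=5: NOP
Event 7 (EXEC): [MAIN] PC=6: HALT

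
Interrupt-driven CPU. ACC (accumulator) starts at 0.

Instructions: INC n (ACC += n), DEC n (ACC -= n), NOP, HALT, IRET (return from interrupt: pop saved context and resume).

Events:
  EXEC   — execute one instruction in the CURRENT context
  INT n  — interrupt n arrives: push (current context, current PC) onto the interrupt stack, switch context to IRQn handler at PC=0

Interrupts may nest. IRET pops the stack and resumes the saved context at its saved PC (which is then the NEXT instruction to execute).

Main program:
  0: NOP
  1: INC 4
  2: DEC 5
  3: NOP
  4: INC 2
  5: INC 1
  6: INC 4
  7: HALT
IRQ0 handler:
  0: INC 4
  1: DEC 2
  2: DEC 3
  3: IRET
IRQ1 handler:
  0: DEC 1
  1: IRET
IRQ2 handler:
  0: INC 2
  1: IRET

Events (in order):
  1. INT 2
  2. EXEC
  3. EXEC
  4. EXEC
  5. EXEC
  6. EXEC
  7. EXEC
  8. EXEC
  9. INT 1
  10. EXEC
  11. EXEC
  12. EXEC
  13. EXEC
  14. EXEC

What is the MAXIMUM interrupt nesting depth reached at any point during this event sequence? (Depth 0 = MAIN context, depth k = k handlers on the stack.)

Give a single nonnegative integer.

Event 1 (INT 2): INT 2 arrives: push (MAIN, PC=0), enter IRQ2 at PC=0 (depth now 1) [depth=1]
Event 2 (EXEC): [IRQ2] PC=0: INC 2 -> ACC=2 [depth=1]
Event 3 (EXEC): [IRQ2] PC=1: IRET -> resume MAIN at PC=0 (depth now 0) [depth=0]
Event 4 (EXEC): [MAIN] PC=0: NOP [depth=0]
Event 5 (EXEC): [MAIN] PC=1: INC 4 -> ACC=6 [depth=0]
Event 6 (EXEC): [MAIN] PC=2: DEC 5 -> ACC=1 [depth=0]
Event 7 (EXEC): [MAIN] PC=3: NOP [depth=0]
Event 8 (EXEC): [MAIN] PC=4: INC 2 -> ACC=3 [depth=0]
Event 9 (INT 1): INT 1 arrives: push (MAIN, PC=5), enter IRQ1 at PC=0 (depth now 1) [depth=1]
Event 10 (EXEC): [IRQ1] PC=0: DEC 1 -> ACC=2 [depth=1]
Event 11 (EXEC): [IRQ1] PC=1: IRET -> resume MAIN at PC=5 (depth now 0) [depth=0]
Event 12 (EXEC): [MAIN] PC=5: INC 1 -> ACC=3 [depth=0]
Event 13 (EXEC): [MAIN] PC=6: INC 4 -> ACC=7 [depth=0]
Event 14 (EXEC): [MAIN] PC=7: HALT [depth=0]
Max depth observed: 1

Answer: 1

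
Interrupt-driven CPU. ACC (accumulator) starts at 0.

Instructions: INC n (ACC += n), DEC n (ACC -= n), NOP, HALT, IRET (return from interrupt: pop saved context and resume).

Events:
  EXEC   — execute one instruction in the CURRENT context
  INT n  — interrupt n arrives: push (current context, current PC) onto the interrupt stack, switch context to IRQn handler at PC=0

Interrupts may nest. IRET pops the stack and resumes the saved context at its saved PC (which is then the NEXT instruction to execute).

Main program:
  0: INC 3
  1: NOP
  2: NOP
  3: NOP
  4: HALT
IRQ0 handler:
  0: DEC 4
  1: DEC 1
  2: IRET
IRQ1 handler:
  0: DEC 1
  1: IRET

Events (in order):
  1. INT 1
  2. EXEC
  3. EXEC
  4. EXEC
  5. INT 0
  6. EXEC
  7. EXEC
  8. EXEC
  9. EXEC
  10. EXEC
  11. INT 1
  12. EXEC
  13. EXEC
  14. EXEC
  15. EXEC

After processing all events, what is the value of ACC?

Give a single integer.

Answer: -4

Derivation:
Event 1 (INT 1): INT 1 arrives: push (MAIN, PC=0), enter IRQ1 at PC=0 (depth now 1)
Event 2 (EXEC): [IRQ1] PC=0: DEC 1 -> ACC=-1
Event 3 (EXEC): [IRQ1] PC=1: IRET -> resume MAIN at PC=0 (depth now 0)
Event 4 (EXEC): [MAIN] PC=0: INC 3 -> ACC=2
Event 5 (INT 0): INT 0 arrives: push (MAIN, PC=1), enter IRQ0 at PC=0 (depth now 1)
Event 6 (EXEC): [IRQ0] PC=0: DEC 4 -> ACC=-2
Event 7 (EXEC): [IRQ0] PC=1: DEC 1 -> ACC=-3
Event 8 (EXEC): [IRQ0] PC=2: IRET -> resume MAIN at PC=1 (depth now 0)
Event 9 (EXEC): [MAIN] PC=1: NOP
Event 10 (EXEC): [MAIN] PC=2: NOP
Event 11 (INT 1): INT 1 arrives: push (MAIN, PC=3), enter IRQ1 at PC=0 (depth now 1)
Event 12 (EXEC): [IRQ1] PC=0: DEC 1 -> ACC=-4
Event 13 (EXEC): [IRQ1] PC=1: IRET -> resume MAIN at PC=3 (depth now 0)
Event 14 (EXEC): [MAIN] PC=3: NOP
Event 15 (EXEC): [MAIN] PC=4: HALT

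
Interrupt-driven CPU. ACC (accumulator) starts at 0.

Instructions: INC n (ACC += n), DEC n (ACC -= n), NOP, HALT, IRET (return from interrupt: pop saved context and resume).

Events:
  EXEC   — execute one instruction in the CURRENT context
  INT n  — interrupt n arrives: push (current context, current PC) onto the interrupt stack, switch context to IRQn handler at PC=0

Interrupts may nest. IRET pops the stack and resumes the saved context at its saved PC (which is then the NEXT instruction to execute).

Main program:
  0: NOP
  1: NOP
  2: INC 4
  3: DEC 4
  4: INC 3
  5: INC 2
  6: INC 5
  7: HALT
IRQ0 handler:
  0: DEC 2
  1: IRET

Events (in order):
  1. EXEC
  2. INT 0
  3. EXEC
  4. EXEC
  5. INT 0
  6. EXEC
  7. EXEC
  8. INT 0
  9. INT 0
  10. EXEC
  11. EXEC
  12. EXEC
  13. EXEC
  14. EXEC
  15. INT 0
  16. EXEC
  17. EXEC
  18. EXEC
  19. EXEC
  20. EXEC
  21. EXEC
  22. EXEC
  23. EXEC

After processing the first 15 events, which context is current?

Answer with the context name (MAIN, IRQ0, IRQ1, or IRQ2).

Answer: IRQ0

Derivation:
Event 1 (EXEC): [MAIN] PC=0: NOP
Event 2 (INT 0): INT 0 arrives: push (MAIN, PC=1), enter IRQ0 at PC=0 (depth now 1)
Event 3 (EXEC): [IRQ0] PC=0: DEC 2 -> ACC=-2
Event 4 (EXEC): [IRQ0] PC=1: IRET -> resume MAIN at PC=1 (depth now 0)
Event 5 (INT 0): INT 0 arrives: push (MAIN, PC=1), enter IRQ0 at PC=0 (depth now 1)
Event 6 (EXEC): [IRQ0] PC=0: DEC 2 -> ACC=-4
Event 7 (EXEC): [IRQ0] PC=1: IRET -> resume MAIN at PC=1 (depth now 0)
Event 8 (INT 0): INT 0 arrives: push (MAIN, PC=1), enter IRQ0 at PC=0 (depth now 1)
Event 9 (INT 0): INT 0 arrives: push (IRQ0, PC=0), enter IRQ0 at PC=0 (depth now 2)
Event 10 (EXEC): [IRQ0] PC=0: DEC 2 -> ACC=-6
Event 11 (EXEC): [IRQ0] PC=1: IRET -> resume IRQ0 at PC=0 (depth now 1)
Event 12 (EXEC): [IRQ0] PC=0: DEC 2 -> ACC=-8
Event 13 (EXEC): [IRQ0] PC=1: IRET -> resume MAIN at PC=1 (depth now 0)
Event 14 (EXEC): [MAIN] PC=1: NOP
Event 15 (INT 0): INT 0 arrives: push (MAIN, PC=2), enter IRQ0 at PC=0 (depth now 1)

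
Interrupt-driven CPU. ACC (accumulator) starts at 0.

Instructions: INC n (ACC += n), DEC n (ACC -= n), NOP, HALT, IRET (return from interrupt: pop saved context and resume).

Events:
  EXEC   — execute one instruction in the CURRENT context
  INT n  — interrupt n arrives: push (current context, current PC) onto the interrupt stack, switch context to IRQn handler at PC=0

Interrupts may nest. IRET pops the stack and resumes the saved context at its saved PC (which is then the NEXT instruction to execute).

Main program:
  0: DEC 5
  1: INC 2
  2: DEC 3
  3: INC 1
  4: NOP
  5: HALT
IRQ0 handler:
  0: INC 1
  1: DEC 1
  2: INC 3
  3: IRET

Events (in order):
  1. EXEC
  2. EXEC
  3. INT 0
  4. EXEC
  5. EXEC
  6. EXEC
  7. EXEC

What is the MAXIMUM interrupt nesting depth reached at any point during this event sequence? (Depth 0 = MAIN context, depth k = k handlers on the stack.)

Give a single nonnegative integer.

Answer: 1

Derivation:
Event 1 (EXEC): [MAIN] PC=0: DEC 5 -> ACC=-5 [depth=0]
Event 2 (EXEC): [MAIN] PC=1: INC 2 -> ACC=-3 [depth=0]
Event 3 (INT 0): INT 0 arrives: push (MAIN, PC=2), enter IRQ0 at PC=0 (depth now 1) [depth=1]
Event 4 (EXEC): [IRQ0] PC=0: INC 1 -> ACC=-2 [depth=1]
Event 5 (EXEC): [IRQ0] PC=1: DEC 1 -> ACC=-3 [depth=1]
Event 6 (EXEC): [IRQ0] PC=2: INC 3 -> ACC=0 [depth=1]
Event 7 (EXEC): [IRQ0] PC=3: IRET -> resume MAIN at PC=2 (depth now 0) [depth=0]
Max depth observed: 1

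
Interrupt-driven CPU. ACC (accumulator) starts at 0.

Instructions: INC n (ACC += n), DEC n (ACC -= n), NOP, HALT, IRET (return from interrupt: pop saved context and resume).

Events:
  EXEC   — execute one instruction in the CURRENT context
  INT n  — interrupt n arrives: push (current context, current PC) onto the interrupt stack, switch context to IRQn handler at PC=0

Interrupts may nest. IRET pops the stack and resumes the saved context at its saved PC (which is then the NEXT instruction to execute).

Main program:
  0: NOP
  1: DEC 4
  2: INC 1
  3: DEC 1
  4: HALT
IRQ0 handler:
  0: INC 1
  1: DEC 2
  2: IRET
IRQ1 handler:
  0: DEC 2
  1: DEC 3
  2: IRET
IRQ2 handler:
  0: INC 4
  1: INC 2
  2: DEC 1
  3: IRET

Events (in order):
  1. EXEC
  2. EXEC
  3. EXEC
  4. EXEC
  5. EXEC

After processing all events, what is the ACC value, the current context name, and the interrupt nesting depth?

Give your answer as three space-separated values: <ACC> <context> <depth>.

Event 1 (EXEC): [MAIN] PC=0: NOP
Event 2 (EXEC): [MAIN] PC=1: DEC 4 -> ACC=-4
Event 3 (EXEC): [MAIN] PC=2: INC 1 -> ACC=-3
Event 4 (EXEC): [MAIN] PC=3: DEC 1 -> ACC=-4
Event 5 (EXEC): [MAIN] PC=4: HALT

Answer: -4 MAIN 0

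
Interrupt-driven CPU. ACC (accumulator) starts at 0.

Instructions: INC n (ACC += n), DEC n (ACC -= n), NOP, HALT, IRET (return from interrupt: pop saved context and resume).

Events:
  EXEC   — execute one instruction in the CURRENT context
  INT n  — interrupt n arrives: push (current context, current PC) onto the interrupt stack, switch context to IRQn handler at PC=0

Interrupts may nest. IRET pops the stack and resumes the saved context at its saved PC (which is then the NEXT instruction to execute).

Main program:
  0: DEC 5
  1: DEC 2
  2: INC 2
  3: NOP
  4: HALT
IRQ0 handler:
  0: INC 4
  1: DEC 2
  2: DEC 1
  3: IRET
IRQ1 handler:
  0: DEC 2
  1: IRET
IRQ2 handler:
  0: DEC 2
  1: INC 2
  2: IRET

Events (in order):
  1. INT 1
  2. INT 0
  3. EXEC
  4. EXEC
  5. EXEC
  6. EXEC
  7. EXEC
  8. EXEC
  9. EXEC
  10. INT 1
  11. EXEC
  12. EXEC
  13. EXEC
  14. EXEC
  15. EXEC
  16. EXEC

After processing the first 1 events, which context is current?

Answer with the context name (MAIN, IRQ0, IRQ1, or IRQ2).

Answer: IRQ1

Derivation:
Event 1 (INT 1): INT 1 arrives: push (MAIN, PC=0), enter IRQ1 at PC=0 (depth now 1)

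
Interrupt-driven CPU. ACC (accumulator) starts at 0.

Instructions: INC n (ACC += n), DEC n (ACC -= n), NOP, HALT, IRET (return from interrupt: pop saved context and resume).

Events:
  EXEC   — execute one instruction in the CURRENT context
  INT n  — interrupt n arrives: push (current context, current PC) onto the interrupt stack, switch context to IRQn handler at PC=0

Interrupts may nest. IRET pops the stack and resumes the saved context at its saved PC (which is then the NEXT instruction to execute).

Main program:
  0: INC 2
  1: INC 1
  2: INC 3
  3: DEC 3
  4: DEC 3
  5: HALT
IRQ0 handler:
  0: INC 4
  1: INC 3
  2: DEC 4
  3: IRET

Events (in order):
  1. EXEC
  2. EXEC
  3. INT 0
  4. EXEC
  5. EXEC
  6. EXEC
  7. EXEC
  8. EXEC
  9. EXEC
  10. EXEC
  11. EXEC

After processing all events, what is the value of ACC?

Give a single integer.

Answer: 3

Derivation:
Event 1 (EXEC): [MAIN] PC=0: INC 2 -> ACC=2
Event 2 (EXEC): [MAIN] PC=1: INC 1 -> ACC=3
Event 3 (INT 0): INT 0 arrives: push (MAIN, PC=2), enter IRQ0 at PC=0 (depth now 1)
Event 4 (EXEC): [IRQ0] PC=0: INC 4 -> ACC=7
Event 5 (EXEC): [IRQ0] PC=1: INC 3 -> ACC=10
Event 6 (EXEC): [IRQ0] PC=2: DEC 4 -> ACC=6
Event 7 (EXEC): [IRQ0] PC=3: IRET -> resume MAIN at PC=2 (depth now 0)
Event 8 (EXEC): [MAIN] PC=2: INC 3 -> ACC=9
Event 9 (EXEC): [MAIN] PC=3: DEC 3 -> ACC=6
Event 10 (EXEC): [MAIN] PC=4: DEC 3 -> ACC=3
Event 11 (EXEC): [MAIN] PC=5: HALT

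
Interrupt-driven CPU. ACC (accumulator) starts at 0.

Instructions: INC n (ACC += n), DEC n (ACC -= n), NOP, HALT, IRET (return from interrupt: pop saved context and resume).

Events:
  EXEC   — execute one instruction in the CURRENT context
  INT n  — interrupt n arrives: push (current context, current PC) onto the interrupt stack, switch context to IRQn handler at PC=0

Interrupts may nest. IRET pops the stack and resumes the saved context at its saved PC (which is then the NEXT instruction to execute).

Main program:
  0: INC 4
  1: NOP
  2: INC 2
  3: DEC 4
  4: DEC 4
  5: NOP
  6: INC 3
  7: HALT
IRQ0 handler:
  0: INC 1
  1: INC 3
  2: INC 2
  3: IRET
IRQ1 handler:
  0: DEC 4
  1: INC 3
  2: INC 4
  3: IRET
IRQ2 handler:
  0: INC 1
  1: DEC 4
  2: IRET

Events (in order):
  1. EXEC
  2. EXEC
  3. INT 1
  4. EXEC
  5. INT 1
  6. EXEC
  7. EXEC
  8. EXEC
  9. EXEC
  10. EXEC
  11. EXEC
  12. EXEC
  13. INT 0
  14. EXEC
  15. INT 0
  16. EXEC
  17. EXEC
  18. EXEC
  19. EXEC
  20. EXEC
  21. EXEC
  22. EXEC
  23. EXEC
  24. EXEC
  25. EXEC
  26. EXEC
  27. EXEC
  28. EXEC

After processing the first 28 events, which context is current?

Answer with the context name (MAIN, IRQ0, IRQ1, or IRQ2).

Event 1 (EXEC): [MAIN] PC=0: INC 4 -> ACC=4
Event 2 (EXEC): [MAIN] PC=1: NOP
Event 3 (INT 1): INT 1 arrives: push (MAIN, PC=2), enter IRQ1 at PC=0 (depth now 1)
Event 4 (EXEC): [IRQ1] PC=0: DEC 4 -> ACC=0
Event 5 (INT 1): INT 1 arrives: push (IRQ1, PC=1), enter IRQ1 at PC=0 (depth now 2)
Event 6 (EXEC): [IRQ1] PC=0: DEC 4 -> ACC=-4
Event 7 (EXEC): [IRQ1] PC=1: INC 3 -> ACC=-1
Event 8 (EXEC): [IRQ1] PC=2: INC 4 -> ACC=3
Event 9 (EXEC): [IRQ1] PC=3: IRET -> resume IRQ1 at PC=1 (depth now 1)
Event 10 (EXEC): [IRQ1] PC=1: INC 3 -> ACC=6
Event 11 (EXEC): [IRQ1] PC=2: INC 4 -> ACC=10
Event 12 (EXEC): [IRQ1] PC=3: IRET -> resume MAIN at PC=2 (depth now 0)
Event 13 (INT 0): INT 0 arrives: push (MAIN, PC=2), enter IRQ0 at PC=0 (depth now 1)
Event 14 (EXEC): [IRQ0] PC=0: INC 1 -> ACC=11
Event 15 (INT 0): INT 0 arrives: push (IRQ0, PC=1), enter IRQ0 at PC=0 (depth now 2)
Event 16 (EXEC): [IRQ0] PC=0: INC 1 -> ACC=12
Event 17 (EXEC): [IRQ0] PC=1: INC 3 -> ACC=15
Event 18 (EXEC): [IRQ0] PC=2: INC 2 -> ACC=17
Event 19 (EXEC): [IRQ0] PC=3: IRET -> resume IRQ0 at PC=1 (depth now 1)
Event 20 (EXEC): [IRQ0] PC=1: INC 3 -> ACC=20
Event 21 (EXEC): [IRQ0] PC=2: INC 2 -> ACC=22
Event 22 (EXEC): [IRQ0] PC=3: IRET -> resume MAIN at PC=2 (depth now 0)
Event 23 (EXEC): [MAIN] PC=2: INC 2 -> ACC=24
Event 24 (EXEC): [MAIN] PC=3: DEC 4 -> ACC=20
Event 25 (EXEC): [MAIN] PC=4: DEC 4 -> ACC=16
Event 26 (EXEC): [MAIN] PC=5: NOP
Event 27 (EXEC): [MAIN] PC=6: INC 3 -> ACC=19
Event 28 (EXEC): [MAIN] PC=7: HALT

Answer: MAIN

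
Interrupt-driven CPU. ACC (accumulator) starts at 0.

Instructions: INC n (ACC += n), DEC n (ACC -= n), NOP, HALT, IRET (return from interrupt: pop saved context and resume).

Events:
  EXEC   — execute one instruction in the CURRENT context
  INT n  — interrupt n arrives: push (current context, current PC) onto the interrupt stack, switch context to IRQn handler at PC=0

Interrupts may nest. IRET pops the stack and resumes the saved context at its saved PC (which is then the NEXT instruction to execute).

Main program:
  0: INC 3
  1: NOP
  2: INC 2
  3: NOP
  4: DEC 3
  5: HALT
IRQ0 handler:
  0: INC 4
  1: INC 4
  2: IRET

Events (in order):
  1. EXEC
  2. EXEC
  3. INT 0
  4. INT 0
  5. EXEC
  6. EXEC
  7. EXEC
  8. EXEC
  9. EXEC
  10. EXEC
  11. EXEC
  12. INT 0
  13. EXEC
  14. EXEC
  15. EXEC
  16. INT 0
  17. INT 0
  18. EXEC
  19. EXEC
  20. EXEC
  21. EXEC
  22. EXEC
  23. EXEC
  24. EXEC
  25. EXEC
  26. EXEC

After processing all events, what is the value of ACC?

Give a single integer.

Answer: 42

Derivation:
Event 1 (EXEC): [MAIN] PC=0: INC 3 -> ACC=3
Event 2 (EXEC): [MAIN] PC=1: NOP
Event 3 (INT 0): INT 0 arrives: push (MAIN, PC=2), enter IRQ0 at PC=0 (depth now 1)
Event 4 (INT 0): INT 0 arrives: push (IRQ0, PC=0), enter IRQ0 at PC=0 (depth now 2)
Event 5 (EXEC): [IRQ0] PC=0: INC 4 -> ACC=7
Event 6 (EXEC): [IRQ0] PC=1: INC 4 -> ACC=11
Event 7 (EXEC): [IRQ0] PC=2: IRET -> resume IRQ0 at PC=0 (depth now 1)
Event 8 (EXEC): [IRQ0] PC=0: INC 4 -> ACC=15
Event 9 (EXEC): [IRQ0] PC=1: INC 4 -> ACC=19
Event 10 (EXEC): [IRQ0] PC=2: IRET -> resume MAIN at PC=2 (depth now 0)
Event 11 (EXEC): [MAIN] PC=2: INC 2 -> ACC=21
Event 12 (INT 0): INT 0 arrives: push (MAIN, PC=3), enter IRQ0 at PC=0 (depth now 1)
Event 13 (EXEC): [IRQ0] PC=0: INC 4 -> ACC=25
Event 14 (EXEC): [IRQ0] PC=1: INC 4 -> ACC=29
Event 15 (EXEC): [IRQ0] PC=2: IRET -> resume MAIN at PC=3 (depth now 0)
Event 16 (INT 0): INT 0 arrives: push (MAIN, PC=3), enter IRQ0 at PC=0 (depth now 1)
Event 17 (INT 0): INT 0 arrives: push (IRQ0, PC=0), enter IRQ0 at PC=0 (depth now 2)
Event 18 (EXEC): [IRQ0] PC=0: INC 4 -> ACC=33
Event 19 (EXEC): [IRQ0] PC=1: INC 4 -> ACC=37
Event 20 (EXEC): [IRQ0] PC=2: IRET -> resume IRQ0 at PC=0 (depth now 1)
Event 21 (EXEC): [IRQ0] PC=0: INC 4 -> ACC=41
Event 22 (EXEC): [IRQ0] PC=1: INC 4 -> ACC=45
Event 23 (EXEC): [IRQ0] PC=2: IRET -> resume MAIN at PC=3 (depth now 0)
Event 24 (EXEC): [MAIN] PC=3: NOP
Event 25 (EXEC): [MAIN] PC=4: DEC 3 -> ACC=42
Event 26 (EXEC): [MAIN] PC=5: HALT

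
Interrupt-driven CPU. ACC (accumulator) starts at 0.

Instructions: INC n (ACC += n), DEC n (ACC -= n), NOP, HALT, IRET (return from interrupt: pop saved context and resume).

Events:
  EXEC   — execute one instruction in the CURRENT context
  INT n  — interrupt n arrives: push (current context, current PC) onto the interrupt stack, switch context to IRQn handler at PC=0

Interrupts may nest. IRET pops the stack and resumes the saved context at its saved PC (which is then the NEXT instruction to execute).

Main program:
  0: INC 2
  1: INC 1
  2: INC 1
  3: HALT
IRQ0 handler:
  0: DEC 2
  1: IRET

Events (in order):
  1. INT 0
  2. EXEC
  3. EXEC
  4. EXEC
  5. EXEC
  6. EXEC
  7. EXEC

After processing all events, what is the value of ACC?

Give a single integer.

Event 1 (INT 0): INT 0 arrives: push (MAIN, PC=0), enter IRQ0 at PC=0 (depth now 1)
Event 2 (EXEC): [IRQ0] PC=0: DEC 2 -> ACC=-2
Event 3 (EXEC): [IRQ0] PC=1: IRET -> resume MAIN at PC=0 (depth now 0)
Event 4 (EXEC): [MAIN] PC=0: INC 2 -> ACC=0
Event 5 (EXEC): [MAIN] PC=1: INC 1 -> ACC=1
Event 6 (EXEC): [MAIN] PC=2: INC 1 -> ACC=2
Event 7 (EXEC): [MAIN] PC=3: HALT

Answer: 2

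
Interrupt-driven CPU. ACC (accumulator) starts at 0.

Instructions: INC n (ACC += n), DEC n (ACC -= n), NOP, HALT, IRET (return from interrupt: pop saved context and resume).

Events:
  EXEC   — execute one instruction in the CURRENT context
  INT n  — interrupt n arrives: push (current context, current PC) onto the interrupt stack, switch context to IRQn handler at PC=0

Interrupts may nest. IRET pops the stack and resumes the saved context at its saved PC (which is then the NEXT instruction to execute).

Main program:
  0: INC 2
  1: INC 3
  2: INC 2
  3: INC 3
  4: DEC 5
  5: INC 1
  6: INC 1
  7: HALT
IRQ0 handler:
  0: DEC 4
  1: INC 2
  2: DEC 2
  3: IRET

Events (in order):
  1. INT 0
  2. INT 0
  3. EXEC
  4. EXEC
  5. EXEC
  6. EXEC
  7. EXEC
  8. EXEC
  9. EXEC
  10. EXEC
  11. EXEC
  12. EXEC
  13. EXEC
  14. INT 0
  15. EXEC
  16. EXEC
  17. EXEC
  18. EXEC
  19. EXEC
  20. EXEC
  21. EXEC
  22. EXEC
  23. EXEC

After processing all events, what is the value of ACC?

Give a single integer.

Event 1 (INT 0): INT 0 arrives: push (MAIN, PC=0), enter IRQ0 at PC=0 (depth now 1)
Event 2 (INT 0): INT 0 arrives: push (IRQ0, PC=0), enter IRQ0 at PC=0 (depth now 2)
Event 3 (EXEC): [IRQ0] PC=0: DEC 4 -> ACC=-4
Event 4 (EXEC): [IRQ0] PC=1: INC 2 -> ACC=-2
Event 5 (EXEC): [IRQ0] PC=2: DEC 2 -> ACC=-4
Event 6 (EXEC): [IRQ0] PC=3: IRET -> resume IRQ0 at PC=0 (depth now 1)
Event 7 (EXEC): [IRQ0] PC=0: DEC 4 -> ACC=-8
Event 8 (EXEC): [IRQ0] PC=1: INC 2 -> ACC=-6
Event 9 (EXEC): [IRQ0] PC=2: DEC 2 -> ACC=-8
Event 10 (EXEC): [IRQ0] PC=3: IRET -> resume MAIN at PC=0 (depth now 0)
Event 11 (EXEC): [MAIN] PC=0: INC 2 -> ACC=-6
Event 12 (EXEC): [MAIN] PC=1: INC 3 -> ACC=-3
Event 13 (EXEC): [MAIN] PC=2: INC 2 -> ACC=-1
Event 14 (INT 0): INT 0 arrives: push (MAIN, PC=3), enter IRQ0 at PC=0 (depth now 1)
Event 15 (EXEC): [IRQ0] PC=0: DEC 4 -> ACC=-5
Event 16 (EXEC): [IRQ0] PC=1: INC 2 -> ACC=-3
Event 17 (EXEC): [IRQ0] PC=2: DEC 2 -> ACC=-5
Event 18 (EXEC): [IRQ0] PC=3: IRET -> resume MAIN at PC=3 (depth now 0)
Event 19 (EXEC): [MAIN] PC=3: INC 3 -> ACC=-2
Event 20 (EXEC): [MAIN] PC=4: DEC 5 -> ACC=-7
Event 21 (EXEC): [MAIN] PC=5: INC 1 -> ACC=-6
Event 22 (EXEC): [MAIN] PC=6: INC 1 -> ACC=-5
Event 23 (EXEC): [MAIN] PC=7: HALT

Answer: -5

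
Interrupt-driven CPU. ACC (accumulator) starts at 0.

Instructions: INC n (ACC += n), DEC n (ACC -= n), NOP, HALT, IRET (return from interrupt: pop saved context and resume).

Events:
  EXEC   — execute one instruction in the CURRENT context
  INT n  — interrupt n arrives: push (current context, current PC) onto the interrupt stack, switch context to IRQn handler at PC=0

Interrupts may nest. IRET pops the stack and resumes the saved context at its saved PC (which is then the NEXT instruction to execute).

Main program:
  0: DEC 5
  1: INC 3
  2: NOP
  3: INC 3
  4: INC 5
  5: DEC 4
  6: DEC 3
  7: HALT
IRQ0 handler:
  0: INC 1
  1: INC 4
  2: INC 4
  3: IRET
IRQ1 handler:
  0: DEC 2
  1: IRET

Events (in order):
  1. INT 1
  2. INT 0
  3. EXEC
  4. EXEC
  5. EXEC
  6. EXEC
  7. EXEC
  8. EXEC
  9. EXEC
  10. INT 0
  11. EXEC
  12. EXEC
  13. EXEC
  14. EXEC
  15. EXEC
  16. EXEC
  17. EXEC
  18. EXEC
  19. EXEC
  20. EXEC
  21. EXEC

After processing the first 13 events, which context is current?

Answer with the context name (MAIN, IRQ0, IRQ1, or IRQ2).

Answer: IRQ0

Derivation:
Event 1 (INT 1): INT 1 arrives: push (MAIN, PC=0), enter IRQ1 at PC=0 (depth now 1)
Event 2 (INT 0): INT 0 arrives: push (IRQ1, PC=0), enter IRQ0 at PC=0 (depth now 2)
Event 3 (EXEC): [IRQ0] PC=0: INC 1 -> ACC=1
Event 4 (EXEC): [IRQ0] PC=1: INC 4 -> ACC=5
Event 5 (EXEC): [IRQ0] PC=2: INC 4 -> ACC=9
Event 6 (EXEC): [IRQ0] PC=3: IRET -> resume IRQ1 at PC=0 (depth now 1)
Event 7 (EXEC): [IRQ1] PC=0: DEC 2 -> ACC=7
Event 8 (EXEC): [IRQ1] PC=1: IRET -> resume MAIN at PC=0 (depth now 0)
Event 9 (EXEC): [MAIN] PC=0: DEC 5 -> ACC=2
Event 10 (INT 0): INT 0 arrives: push (MAIN, PC=1), enter IRQ0 at PC=0 (depth now 1)
Event 11 (EXEC): [IRQ0] PC=0: INC 1 -> ACC=3
Event 12 (EXEC): [IRQ0] PC=1: INC 4 -> ACC=7
Event 13 (EXEC): [IRQ0] PC=2: INC 4 -> ACC=11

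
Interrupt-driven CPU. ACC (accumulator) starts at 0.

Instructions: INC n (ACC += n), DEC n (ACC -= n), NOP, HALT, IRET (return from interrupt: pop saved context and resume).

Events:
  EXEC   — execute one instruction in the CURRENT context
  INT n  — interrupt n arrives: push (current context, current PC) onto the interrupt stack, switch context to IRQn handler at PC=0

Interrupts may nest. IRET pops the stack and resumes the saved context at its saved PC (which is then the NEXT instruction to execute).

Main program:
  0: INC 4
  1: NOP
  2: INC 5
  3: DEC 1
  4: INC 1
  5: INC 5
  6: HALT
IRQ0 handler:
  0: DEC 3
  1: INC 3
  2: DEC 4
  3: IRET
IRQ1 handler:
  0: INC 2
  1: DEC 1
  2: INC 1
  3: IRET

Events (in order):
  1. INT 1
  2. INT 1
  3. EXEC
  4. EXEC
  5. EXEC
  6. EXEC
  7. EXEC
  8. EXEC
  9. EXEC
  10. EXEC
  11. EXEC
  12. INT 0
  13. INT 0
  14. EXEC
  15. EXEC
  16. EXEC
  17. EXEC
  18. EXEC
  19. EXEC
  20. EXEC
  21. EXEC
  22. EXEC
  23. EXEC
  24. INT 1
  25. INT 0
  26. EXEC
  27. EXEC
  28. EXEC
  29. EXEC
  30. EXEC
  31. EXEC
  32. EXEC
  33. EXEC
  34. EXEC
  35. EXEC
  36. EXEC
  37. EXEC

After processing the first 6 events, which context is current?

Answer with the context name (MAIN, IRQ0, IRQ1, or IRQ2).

Answer: IRQ1

Derivation:
Event 1 (INT 1): INT 1 arrives: push (MAIN, PC=0), enter IRQ1 at PC=0 (depth now 1)
Event 2 (INT 1): INT 1 arrives: push (IRQ1, PC=0), enter IRQ1 at PC=0 (depth now 2)
Event 3 (EXEC): [IRQ1] PC=0: INC 2 -> ACC=2
Event 4 (EXEC): [IRQ1] PC=1: DEC 1 -> ACC=1
Event 5 (EXEC): [IRQ1] PC=2: INC 1 -> ACC=2
Event 6 (EXEC): [IRQ1] PC=3: IRET -> resume IRQ1 at PC=0 (depth now 1)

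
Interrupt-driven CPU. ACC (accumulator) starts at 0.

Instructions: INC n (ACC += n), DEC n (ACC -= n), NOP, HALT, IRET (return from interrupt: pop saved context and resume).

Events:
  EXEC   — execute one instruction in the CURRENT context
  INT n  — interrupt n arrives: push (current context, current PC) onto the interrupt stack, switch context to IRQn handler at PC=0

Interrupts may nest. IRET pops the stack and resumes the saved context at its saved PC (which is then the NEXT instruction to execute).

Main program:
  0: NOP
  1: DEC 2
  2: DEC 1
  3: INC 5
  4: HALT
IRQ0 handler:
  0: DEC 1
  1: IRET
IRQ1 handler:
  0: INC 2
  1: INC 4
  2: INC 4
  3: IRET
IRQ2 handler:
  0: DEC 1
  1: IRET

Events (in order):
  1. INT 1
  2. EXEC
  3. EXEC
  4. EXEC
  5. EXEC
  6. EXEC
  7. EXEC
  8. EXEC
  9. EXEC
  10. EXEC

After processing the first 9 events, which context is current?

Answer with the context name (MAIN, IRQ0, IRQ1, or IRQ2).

Event 1 (INT 1): INT 1 arrives: push (MAIN, PC=0), enter IRQ1 at PC=0 (depth now 1)
Event 2 (EXEC): [IRQ1] PC=0: INC 2 -> ACC=2
Event 3 (EXEC): [IRQ1] PC=1: INC 4 -> ACC=6
Event 4 (EXEC): [IRQ1] PC=2: INC 4 -> ACC=10
Event 5 (EXEC): [IRQ1] PC=3: IRET -> resume MAIN at PC=0 (depth now 0)
Event 6 (EXEC): [MAIN] PC=0: NOP
Event 7 (EXEC): [MAIN] PC=1: DEC 2 -> ACC=8
Event 8 (EXEC): [MAIN] PC=2: DEC 1 -> ACC=7
Event 9 (EXEC): [MAIN] PC=3: INC 5 -> ACC=12

Answer: MAIN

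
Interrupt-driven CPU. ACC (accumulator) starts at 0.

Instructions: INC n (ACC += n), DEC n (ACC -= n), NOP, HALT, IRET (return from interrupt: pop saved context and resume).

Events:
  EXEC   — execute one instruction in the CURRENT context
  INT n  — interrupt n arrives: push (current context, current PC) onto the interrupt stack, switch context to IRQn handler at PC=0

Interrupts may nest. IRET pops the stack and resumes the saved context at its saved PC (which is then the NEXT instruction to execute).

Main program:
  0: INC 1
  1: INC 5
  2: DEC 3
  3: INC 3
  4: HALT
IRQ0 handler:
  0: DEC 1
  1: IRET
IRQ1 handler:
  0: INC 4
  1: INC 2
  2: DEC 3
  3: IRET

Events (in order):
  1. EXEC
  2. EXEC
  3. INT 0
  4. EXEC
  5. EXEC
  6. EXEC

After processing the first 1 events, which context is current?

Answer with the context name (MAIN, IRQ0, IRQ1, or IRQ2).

Event 1 (EXEC): [MAIN] PC=0: INC 1 -> ACC=1

Answer: MAIN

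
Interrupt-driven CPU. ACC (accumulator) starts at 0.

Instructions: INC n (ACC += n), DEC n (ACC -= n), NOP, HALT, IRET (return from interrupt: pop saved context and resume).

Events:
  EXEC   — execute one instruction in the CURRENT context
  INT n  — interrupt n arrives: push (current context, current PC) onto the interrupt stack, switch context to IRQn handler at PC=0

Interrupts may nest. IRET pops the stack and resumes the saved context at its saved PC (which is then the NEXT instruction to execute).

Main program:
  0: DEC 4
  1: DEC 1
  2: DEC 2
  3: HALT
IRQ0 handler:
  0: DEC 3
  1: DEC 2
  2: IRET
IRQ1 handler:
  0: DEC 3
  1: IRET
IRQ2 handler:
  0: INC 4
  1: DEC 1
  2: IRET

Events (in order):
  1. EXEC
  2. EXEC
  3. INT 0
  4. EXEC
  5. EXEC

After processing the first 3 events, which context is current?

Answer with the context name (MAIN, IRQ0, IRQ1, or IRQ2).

Event 1 (EXEC): [MAIN] PC=0: DEC 4 -> ACC=-4
Event 2 (EXEC): [MAIN] PC=1: DEC 1 -> ACC=-5
Event 3 (INT 0): INT 0 arrives: push (MAIN, PC=2), enter IRQ0 at PC=0 (depth now 1)

Answer: IRQ0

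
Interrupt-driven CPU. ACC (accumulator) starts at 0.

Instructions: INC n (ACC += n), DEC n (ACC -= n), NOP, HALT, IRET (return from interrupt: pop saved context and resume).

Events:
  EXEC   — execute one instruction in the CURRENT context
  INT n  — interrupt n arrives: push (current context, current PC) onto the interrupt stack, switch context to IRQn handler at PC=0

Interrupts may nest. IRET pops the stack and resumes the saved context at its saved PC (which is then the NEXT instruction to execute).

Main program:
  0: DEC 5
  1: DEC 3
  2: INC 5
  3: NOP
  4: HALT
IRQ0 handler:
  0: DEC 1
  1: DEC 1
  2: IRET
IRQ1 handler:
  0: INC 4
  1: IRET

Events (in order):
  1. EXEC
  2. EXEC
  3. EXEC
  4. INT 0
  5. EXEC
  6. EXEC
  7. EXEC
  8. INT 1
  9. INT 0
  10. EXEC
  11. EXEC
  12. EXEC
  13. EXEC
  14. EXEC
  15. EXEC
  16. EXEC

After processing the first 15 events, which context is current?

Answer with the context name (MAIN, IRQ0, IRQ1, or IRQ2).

Event 1 (EXEC): [MAIN] PC=0: DEC 5 -> ACC=-5
Event 2 (EXEC): [MAIN] PC=1: DEC 3 -> ACC=-8
Event 3 (EXEC): [MAIN] PC=2: INC 5 -> ACC=-3
Event 4 (INT 0): INT 0 arrives: push (MAIN, PC=3), enter IRQ0 at PC=0 (depth now 1)
Event 5 (EXEC): [IRQ0] PC=0: DEC 1 -> ACC=-4
Event 6 (EXEC): [IRQ0] PC=1: DEC 1 -> ACC=-5
Event 7 (EXEC): [IRQ0] PC=2: IRET -> resume MAIN at PC=3 (depth now 0)
Event 8 (INT 1): INT 1 arrives: push (MAIN, PC=3), enter IRQ1 at PC=0 (depth now 1)
Event 9 (INT 0): INT 0 arrives: push (IRQ1, PC=0), enter IRQ0 at PC=0 (depth now 2)
Event 10 (EXEC): [IRQ0] PC=0: DEC 1 -> ACC=-6
Event 11 (EXEC): [IRQ0] PC=1: DEC 1 -> ACC=-7
Event 12 (EXEC): [IRQ0] PC=2: IRET -> resume IRQ1 at PC=0 (depth now 1)
Event 13 (EXEC): [IRQ1] PC=0: INC 4 -> ACC=-3
Event 14 (EXEC): [IRQ1] PC=1: IRET -> resume MAIN at PC=3 (depth now 0)
Event 15 (EXEC): [MAIN] PC=3: NOP

Answer: MAIN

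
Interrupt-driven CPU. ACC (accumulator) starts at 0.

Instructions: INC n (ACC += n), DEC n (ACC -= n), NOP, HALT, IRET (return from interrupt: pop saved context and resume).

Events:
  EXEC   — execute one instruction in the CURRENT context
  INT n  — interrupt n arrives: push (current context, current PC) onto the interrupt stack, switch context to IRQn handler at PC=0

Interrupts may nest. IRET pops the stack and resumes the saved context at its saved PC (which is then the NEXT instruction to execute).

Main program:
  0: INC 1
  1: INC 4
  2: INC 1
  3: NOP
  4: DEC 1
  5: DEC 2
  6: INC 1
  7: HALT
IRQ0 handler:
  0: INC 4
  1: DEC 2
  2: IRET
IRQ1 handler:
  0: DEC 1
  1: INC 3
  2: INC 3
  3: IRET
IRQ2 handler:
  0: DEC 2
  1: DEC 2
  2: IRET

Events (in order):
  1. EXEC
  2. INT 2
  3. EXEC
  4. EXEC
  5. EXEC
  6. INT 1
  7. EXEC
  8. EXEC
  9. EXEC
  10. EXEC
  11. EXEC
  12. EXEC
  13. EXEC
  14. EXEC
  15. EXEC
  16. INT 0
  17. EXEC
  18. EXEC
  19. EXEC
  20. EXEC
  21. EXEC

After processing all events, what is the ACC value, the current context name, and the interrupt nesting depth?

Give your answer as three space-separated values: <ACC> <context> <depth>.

Event 1 (EXEC): [MAIN] PC=0: INC 1 -> ACC=1
Event 2 (INT 2): INT 2 arrives: push (MAIN, PC=1), enter IRQ2 at PC=0 (depth now 1)
Event 3 (EXEC): [IRQ2] PC=0: DEC 2 -> ACC=-1
Event 4 (EXEC): [IRQ2] PC=1: DEC 2 -> ACC=-3
Event 5 (EXEC): [IRQ2] PC=2: IRET -> resume MAIN at PC=1 (depth now 0)
Event 6 (INT 1): INT 1 arrives: push (MAIN, PC=1), enter IRQ1 at PC=0 (depth now 1)
Event 7 (EXEC): [IRQ1] PC=0: DEC 1 -> ACC=-4
Event 8 (EXEC): [IRQ1] PC=1: INC 3 -> ACC=-1
Event 9 (EXEC): [IRQ1] PC=2: INC 3 -> ACC=2
Event 10 (EXEC): [IRQ1] PC=3: IRET -> resume MAIN at PC=1 (depth now 0)
Event 11 (EXEC): [MAIN] PC=1: INC 4 -> ACC=6
Event 12 (EXEC): [MAIN] PC=2: INC 1 -> ACC=7
Event 13 (EXEC): [MAIN] PC=3: NOP
Event 14 (EXEC): [MAIN] PC=4: DEC 1 -> ACC=6
Event 15 (EXEC): [MAIN] PC=5: DEC 2 -> ACC=4
Event 16 (INT 0): INT 0 arrives: push (MAIN, PC=6), enter IRQ0 at PC=0 (depth now 1)
Event 17 (EXEC): [IRQ0] PC=0: INC 4 -> ACC=8
Event 18 (EXEC): [IRQ0] PC=1: DEC 2 -> ACC=6
Event 19 (EXEC): [IRQ0] PC=2: IRET -> resume MAIN at PC=6 (depth now 0)
Event 20 (EXEC): [MAIN] PC=6: INC 1 -> ACC=7
Event 21 (EXEC): [MAIN] PC=7: HALT

Answer: 7 MAIN 0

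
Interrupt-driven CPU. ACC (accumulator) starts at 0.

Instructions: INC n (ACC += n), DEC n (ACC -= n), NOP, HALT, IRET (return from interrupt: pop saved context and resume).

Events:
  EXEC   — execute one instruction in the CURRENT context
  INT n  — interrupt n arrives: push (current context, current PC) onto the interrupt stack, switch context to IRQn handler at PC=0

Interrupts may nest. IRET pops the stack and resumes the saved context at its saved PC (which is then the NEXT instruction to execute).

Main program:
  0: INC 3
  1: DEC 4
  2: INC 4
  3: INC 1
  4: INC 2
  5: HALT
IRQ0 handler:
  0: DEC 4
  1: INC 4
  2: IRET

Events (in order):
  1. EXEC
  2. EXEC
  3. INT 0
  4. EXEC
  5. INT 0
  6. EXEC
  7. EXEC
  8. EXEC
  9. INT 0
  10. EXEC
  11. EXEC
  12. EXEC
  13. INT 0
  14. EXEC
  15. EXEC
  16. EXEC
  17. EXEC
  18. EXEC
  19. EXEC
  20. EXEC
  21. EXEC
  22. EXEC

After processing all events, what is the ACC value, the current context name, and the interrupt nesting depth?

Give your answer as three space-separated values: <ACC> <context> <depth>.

Answer: 6 MAIN 0

Derivation:
Event 1 (EXEC): [MAIN] PC=0: INC 3 -> ACC=3
Event 2 (EXEC): [MAIN] PC=1: DEC 4 -> ACC=-1
Event 3 (INT 0): INT 0 arrives: push (MAIN, PC=2), enter IRQ0 at PC=0 (depth now 1)
Event 4 (EXEC): [IRQ0] PC=0: DEC 4 -> ACC=-5
Event 5 (INT 0): INT 0 arrives: push (IRQ0, PC=1), enter IRQ0 at PC=0 (depth now 2)
Event 6 (EXEC): [IRQ0] PC=0: DEC 4 -> ACC=-9
Event 7 (EXEC): [IRQ0] PC=1: INC 4 -> ACC=-5
Event 8 (EXEC): [IRQ0] PC=2: IRET -> resume IRQ0 at PC=1 (depth now 1)
Event 9 (INT 0): INT 0 arrives: push (IRQ0, PC=1), enter IRQ0 at PC=0 (depth now 2)
Event 10 (EXEC): [IRQ0] PC=0: DEC 4 -> ACC=-9
Event 11 (EXEC): [IRQ0] PC=1: INC 4 -> ACC=-5
Event 12 (EXEC): [IRQ0] PC=2: IRET -> resume IRQ0 at PC=1 (depth now 1)
Event 13 (INT 0): INT 0 arrives: push (IRQ0, PC=1), enter IRQ0 at PC=0 (depth now 2)
Event 14 (EXEC): [IRQ0] PC=0: DEC 4 -> ACC=-9
Event 15 (EXEC): [IRQ0] PC=1: INC 4 -> ACC=-5
Event 16 (EXEC): [IRQ0] PC=2: IRET -> resume IRQ0 at PC=1 (depth now 1)
Event 17 (EXEC): [IRQ0] PC=1: INC 4 -> ACC=-1
Event 18 (EXEC): [IRQ0] PC=2: IRET -> resume MAIN at PC=2 (depth now 0)
Event 19 (EXEC): [MAIN] PC=2: INC 4 -> ACC=3
Event 20 (EXEC): [MAIN] PC=3: INC 1 -> ACC=4
Event 21 (EXEC): [MAIN] PC=4: INC 2 -> ACC=6
Event 22 (EXEC): [MAIN] PC=5: HALT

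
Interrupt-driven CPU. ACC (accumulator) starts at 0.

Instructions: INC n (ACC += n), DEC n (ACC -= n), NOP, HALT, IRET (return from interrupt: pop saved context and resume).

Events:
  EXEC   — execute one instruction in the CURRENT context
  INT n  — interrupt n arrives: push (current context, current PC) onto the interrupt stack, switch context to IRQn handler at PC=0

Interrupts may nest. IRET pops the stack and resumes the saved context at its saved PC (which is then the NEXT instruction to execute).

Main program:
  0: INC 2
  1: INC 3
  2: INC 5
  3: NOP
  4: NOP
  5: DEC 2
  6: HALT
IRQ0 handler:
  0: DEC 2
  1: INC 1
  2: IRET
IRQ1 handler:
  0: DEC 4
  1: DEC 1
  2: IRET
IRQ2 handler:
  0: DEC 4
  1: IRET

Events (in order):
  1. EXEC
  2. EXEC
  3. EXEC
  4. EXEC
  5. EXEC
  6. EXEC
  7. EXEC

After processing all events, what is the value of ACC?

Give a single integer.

Event 1 (EXEC): [MAIN] PC=0: INC 2 -> ACC=2
Event 2 (EXEC): [MAIN] PC=1: INC 3 -> ACC=5
Event 3 (EXEC): [MAIN] PC=2: INC 5 -> ACC=10
Event 4 (EXEC): [MAIN] PC=3: NOP
Event 5 (EXEC): [MAIN] PC=4: NOP
Event 6 (EXEC): [MAIN] PC=5: DEC 2 -> ACC=8
Event 7 (EXEC): [MAIN] PC=6: HALT

Answer: 8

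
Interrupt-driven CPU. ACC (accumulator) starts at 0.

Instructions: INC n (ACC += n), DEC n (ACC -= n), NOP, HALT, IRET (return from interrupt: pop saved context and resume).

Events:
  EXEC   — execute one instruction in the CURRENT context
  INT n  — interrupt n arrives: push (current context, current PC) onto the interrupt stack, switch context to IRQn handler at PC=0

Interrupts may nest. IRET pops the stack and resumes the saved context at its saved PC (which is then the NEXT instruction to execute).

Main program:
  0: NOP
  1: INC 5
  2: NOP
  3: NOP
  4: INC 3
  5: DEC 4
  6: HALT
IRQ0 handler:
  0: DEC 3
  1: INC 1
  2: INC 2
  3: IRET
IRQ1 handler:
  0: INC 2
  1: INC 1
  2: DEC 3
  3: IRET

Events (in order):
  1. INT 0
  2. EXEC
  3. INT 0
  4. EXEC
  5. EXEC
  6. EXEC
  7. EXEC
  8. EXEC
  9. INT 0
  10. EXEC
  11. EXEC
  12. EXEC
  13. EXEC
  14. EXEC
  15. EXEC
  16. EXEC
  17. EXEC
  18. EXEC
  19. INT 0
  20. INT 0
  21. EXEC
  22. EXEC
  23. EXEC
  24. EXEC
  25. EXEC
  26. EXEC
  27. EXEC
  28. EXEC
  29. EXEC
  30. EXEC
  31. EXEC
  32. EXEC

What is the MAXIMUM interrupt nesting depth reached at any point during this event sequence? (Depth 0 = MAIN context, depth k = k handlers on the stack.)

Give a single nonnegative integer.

Answer: 2

Derivation:
Event 1 (INT 0): INT 0 arrives: push (MAIN, PC=0), enter IRQ0 at PC=0 (depth now 1) [depth=1]
Event 2 (EXEC): [IRQ0] PC=0: DEC 3 -> ACC=-3 [depth=1]
Event 3 (INT 0): INT 0 arrives: push (IRQ0, PC=1), enter IRQ0 at PC=0 (depth now 2) [depth=2]
Event 4 (EXEC): [IRQ0] PC=0: DEC 3 -> ACC=-6 [depth=2]
Event 5 (EXEC): [IRQ0] PC=1: INC 1 -> ACC=-5 [depth=2]
Event 6 (EXEC): [IRQ0] PC=2: INC 2 -> ACC=-3 [depth=2]
Event 7 (EXEC): [IRQ0] PC=3: IRET -> resume IRQ0 at PC=1 (depth now 1) [depth=1]
Event 8 (EXEC): [IRQ0] PC=1: INC 1 -> ACC=-2 [depth=1]
Event 9 (INT 0): INT 0 arrives: push (IRQ0, PC=2), enter IRQ0 at PC=0 (depth now 2) [depth=2]
Event 10 (EXEC): [IRQ0] PC=0: DEC 3 -> ACC=-5 [depth=2]
Event 11 (EXEC): [IRQ0] PC=1: INC 1 -> ACC=-4 [depth=2]
Event 12 (EXEC): [IRQ0] PC=2: INC 2 -> ACC=-2 [depth=2]
Event 13 (EXEC): [IRQ0] PC=3: IRET -> resume IRQ0 at PC=2 (depth now 1) [depth=1]
Event 14 (EXEC): [IRQ0] PC=2: INC 2 -> ACC=0 [depth=1]
Event 15 (EXEC): [IRQ0] PC=3: IRET -> resume MAIN at PC=0 (depth now 0) [depth=0]
Event 16 (EXEC): [MAIN] PC=0: NOP [depth=0]
Event 17 (EXEC): [MAIN] PC=1: INC 5 -> ACC=5 [depth=0]
Event 18 (EXEC): [MAIN] PC=2: NOP [depth=0]
Event 19 (INT 0): INT 0 arrives: push (MAIN, PC=3), enter IRQ0 at PC=0 (depth now 1) [depth=1]
Event 20 (INT 0): INT 0 arrives: push (IRQ0, PC=0), enter IRQ0 at PC=0 (depth now 2) [depth=2]
Event 21 (EXEC): [IRQ0] PC=0: DEC 3 -> ACC=2 [depth=2]
Event 22 (EXEC): [IRQ0] PC=1: INC 1 -> ACC=3 [depth=2]
Event 23 (EXEC): [IRQ0] PC=2: INC 2 -> ACC=5 [depth=2]
Event 24 (EXEC): [IRQ0] PC=3: IRET -> resume IRQ0 at PC=0 (depth now 1) [depth=1]
Event 25 (EXEC): [IRQ0] PC=0: DEC 3 -> ACC=2 [depth=1]
Event 26 (EXEC): [IRQ0] PC=1: INC 1 -> ACC=3 [depth=1]
Event 27 (EXEC): [IRQ0] PC=2: INC 2 -> ACC=5 [depth=1]
Event 28 (EXEC): [IRQ0] PC=3: IRET -> resume MAIN at PC=3 (depth now 0) [depth=0]
Event 29 (EXEC): [MAIN] PC=3: NOP [depth=0]
Event 30 (EXEC): [MAIN] PC=4: INC 3 -> ACC=8 [depth=0]
Event 31 (EXEC): [MAIN] PC=5: DEC 4 -> ACC=4 [depth=0]
Event 32 (EXEC): [MAIN] PC=6: HALT [depth=0]
Max depth observed: 2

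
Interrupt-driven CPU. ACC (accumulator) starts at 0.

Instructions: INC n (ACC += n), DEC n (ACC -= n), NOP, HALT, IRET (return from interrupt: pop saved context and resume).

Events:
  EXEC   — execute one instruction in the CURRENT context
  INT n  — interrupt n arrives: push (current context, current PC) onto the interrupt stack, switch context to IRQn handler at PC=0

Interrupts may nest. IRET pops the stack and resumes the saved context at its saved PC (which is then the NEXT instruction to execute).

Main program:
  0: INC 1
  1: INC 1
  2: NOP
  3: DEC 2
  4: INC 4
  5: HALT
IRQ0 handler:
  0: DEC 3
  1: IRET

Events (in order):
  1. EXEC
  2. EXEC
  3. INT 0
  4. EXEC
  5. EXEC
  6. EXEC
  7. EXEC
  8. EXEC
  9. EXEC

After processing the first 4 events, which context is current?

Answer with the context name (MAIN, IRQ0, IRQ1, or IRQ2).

Answer: IRQ0

Derivation:
Event 1 (EXEC): [MAIN] PC=0: INC 1 -> ACC=1
Event 2 (EXEC): [MAIN] PC=1: INC 1 -> ACC=2
Event 3 (INT 0): INT 0 arrives: push (MAIN, PC=2), enter IRQ0 at PC=0 (depth now 1)
Event 4 (EXEC): [IRQ0] PC=0: DEC 3 -> ACC=-1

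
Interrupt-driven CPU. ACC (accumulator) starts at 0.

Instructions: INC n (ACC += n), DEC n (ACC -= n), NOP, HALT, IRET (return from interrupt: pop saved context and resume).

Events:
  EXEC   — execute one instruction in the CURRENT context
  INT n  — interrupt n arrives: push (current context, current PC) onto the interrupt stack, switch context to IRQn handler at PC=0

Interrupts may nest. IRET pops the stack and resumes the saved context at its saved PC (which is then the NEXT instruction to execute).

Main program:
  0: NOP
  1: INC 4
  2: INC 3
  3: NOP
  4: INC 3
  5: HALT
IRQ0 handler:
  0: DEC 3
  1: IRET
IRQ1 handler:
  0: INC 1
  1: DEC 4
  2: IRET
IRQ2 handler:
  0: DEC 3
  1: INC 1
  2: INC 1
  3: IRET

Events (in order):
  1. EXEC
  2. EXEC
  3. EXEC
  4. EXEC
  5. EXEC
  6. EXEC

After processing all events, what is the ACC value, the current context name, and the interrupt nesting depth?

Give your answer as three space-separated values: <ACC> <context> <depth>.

Event 1 (EXEC): [MAIN] PC=0: NOP
Event 2 (EXEC): [MAIN] PC=1: INC 4 -> ACC=4
Event 3 (EXEC): [MAIN] PC=2: INC 3 -> ACC=7
Event 4 (EXEC): [MAIN] PC=3: NOP
Event 5 (EXEC): [MAIN] PC=4: INC 3 -> ACC=10
Event 6 (EXEC): [MAIN] PC=5: HALT

Answer: 10 MAIN 0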